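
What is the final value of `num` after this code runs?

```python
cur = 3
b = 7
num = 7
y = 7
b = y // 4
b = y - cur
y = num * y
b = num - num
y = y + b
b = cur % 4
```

7

b = 7//4 = 1
b = 7-3 = 4
y = 7*7 = 49
b = 7-7 = 0
y = 49+0 = 49
b = 3%4 = 3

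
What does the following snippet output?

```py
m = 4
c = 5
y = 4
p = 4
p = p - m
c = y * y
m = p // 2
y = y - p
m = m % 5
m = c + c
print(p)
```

p = 4-4 = 0
c = 4*4 = 16
m = 0//2 = 0
y = 4-0 = 4
m = 0%5 = 0
m = 16+16 = 32

0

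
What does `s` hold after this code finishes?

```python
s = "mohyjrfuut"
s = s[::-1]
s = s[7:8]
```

reverse → 'tuufrjyhom'
slice [7:8] → 'h'

'h'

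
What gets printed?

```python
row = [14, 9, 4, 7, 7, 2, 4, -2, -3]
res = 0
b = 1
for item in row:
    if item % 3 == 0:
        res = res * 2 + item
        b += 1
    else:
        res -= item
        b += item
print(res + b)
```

item=14: not %3==0, res = 0-14 = -14; b=15
item=9: %3==0, res = (-14)*2+9 = -19; b=16
item=4: not %3==0, res = (-19)-4 = -23; b=20
item=7: not %3==0, res = (-23)-7 = -30; b=27
item=7: not %3==0, res = (-30)-7 = -37; b=34
item=2: not %3==0, res = (-37)-2 = -39; b=36
item=4: not %3==0, res = (-39)-4 = -43; b=40
item=-2: not %3==0, res = (-43)-(-2) = -41; b=38
item=-3: %3==0, res = (-41)*2+(-3) = -85; b=39
res+b = (-85)+39 = -46

-46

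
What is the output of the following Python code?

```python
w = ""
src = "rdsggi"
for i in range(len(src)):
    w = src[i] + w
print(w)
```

iggsdr

i=0: prepend 'r' → 'r'
i=1: prepend 'd' → 'dr'
i=2: prepend 's' → 'sdr'
i=3: prepend 'g' → 'gsdr'
i=4: prepend 'g' → 'ggsdr'
i=5: prepend 'i' → 'iggsdr'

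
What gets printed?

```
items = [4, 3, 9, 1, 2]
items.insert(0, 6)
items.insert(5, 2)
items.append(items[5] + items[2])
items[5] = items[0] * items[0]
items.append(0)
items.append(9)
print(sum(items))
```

75

insert 6 at 0 → [6, 4, 3, 9, 1, 2]
insert 2 at 5 → [6, 4, 3, 9, 1, 2, 2]
append items[5]+items[2] = 2+3 = 5 → [6, 4, 3, 9, 1, 2, 2, 5]
items[5] = items[0]*items[0] = 6*6 = 36 → [6, 4, 3, 9, 1, 36, 2, 5]
append 0 → [6, 4, 3, 9, 1, 36, 2, 5, 0]
append 9 → [6, 4, 3, 9, 1, 36, 2, 5, 0, 9]
sum = 75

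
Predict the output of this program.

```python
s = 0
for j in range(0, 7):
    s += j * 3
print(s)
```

63

j=0: s = 0+0*3 = 0
j=1: s = 0+1*3 = 3
j=2: s = 3+2*3 = 9
j=3: s = 9+3*3 = 18
j=4: s = 18+4*3 = 30
j=5: s = 30+5*3 = 45
j=6: s = 45+6*3 = 63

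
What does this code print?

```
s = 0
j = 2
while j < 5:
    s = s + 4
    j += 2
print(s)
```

8

j=2: s = 0+4 = 4
j=4: s = 4+4 = 8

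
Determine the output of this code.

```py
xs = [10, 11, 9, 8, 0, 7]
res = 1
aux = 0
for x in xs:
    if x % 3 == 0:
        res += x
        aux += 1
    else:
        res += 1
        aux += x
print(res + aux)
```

x=10: not %3==0, res = 1+1 = 2; aux=10
x=11: not %3==0, res = 2+1 = 3; aux=21
x=9: %3==0, res = 3+9 = 12; aux=22
x=8: not %3==0, res = 12+1 = 13; aux=30
x=0: %3==0, res = 13+0 = 13; aux=31
x=7: not %3==0, res = 13+1 = 14; aux=38
res+aux = 14+38 = 52

52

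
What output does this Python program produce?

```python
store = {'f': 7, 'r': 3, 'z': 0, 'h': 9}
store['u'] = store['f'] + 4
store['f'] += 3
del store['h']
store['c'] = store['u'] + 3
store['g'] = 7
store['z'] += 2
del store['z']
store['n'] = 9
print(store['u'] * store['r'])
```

store['u'] = store['f']+4 = 11 → {'f': 7, 'r': 3, 'z': 0, 'h': 9, 'u': 11}
store['f'] = 7+3 = 10 → {'f': 10, 'r': 3, 'z': 0, 'h': 9, 'u': 11}
del 'h' → {'f': 10, 'r': 3, 'z': 0, 'u': 11}
store['c'] = store['u']+3 = 14 → {'f': 10, 'r': 3, 'z': 0, 'u': 11, 'c': 14}
store['g'] = 7 → {'f': 10, 'r': 3, 'z': 0, 'u': 11, 'c': 14, 'g': 7}
store['z'] = 0+2 = 2 → {'f': 10, 'r': 3, 'z': 2, 'u': 11, 'c': 14, 'g': 7}
del 'z' → {'f': 10, 'r': 3, 'u': 11, 'c': 14, 'g': 7}
store['n'] = 9 → {'f': 10, 'r': 3, 'u': 11, 'c': 14, 'g': 7, 'n': 9}
store['u']*store['r'] = 11*3 = 33

33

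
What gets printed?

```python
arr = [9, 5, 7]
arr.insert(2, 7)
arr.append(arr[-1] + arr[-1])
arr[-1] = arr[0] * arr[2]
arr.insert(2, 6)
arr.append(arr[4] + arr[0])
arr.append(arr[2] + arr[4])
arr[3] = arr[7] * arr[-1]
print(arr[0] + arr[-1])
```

22

insert 7 at 2 → [9, 5, 7, 7]
append arr[-1]+arr[-1] = 7+7 = 14 → [9, 5, 7, 7, 14]
arr[-1] = arr[0]*arr[2] = 9*7 = 63 → [9, 5, 7, 7, 63]
insert 6 at 2 → [9, 5, 6, 7, 7, 63]
append arr[4]+arr[0] = 7+9 = 16 → [9, 5, 6, 7, 7, 63, 16]
append arr[2]+arr[4] = 6+7 = 13 → [9, 5, 6, 7, 7, 63, 16, 13]
arr[3] = arr[7]*arr[-1] = 13*13 = 169 → [9, 5, 6, 169, 7, 63, 16, 13]
arr[0]+arr[-1] = 9+13 = 22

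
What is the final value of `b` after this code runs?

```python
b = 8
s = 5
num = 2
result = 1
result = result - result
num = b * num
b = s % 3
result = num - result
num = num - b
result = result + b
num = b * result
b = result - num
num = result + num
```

-18

result = 1-1 = 0
num = 8*2 = 16
b = 5%3 = 2
result = 16-0 = 16
num = 16-2 = 14
result = 16+2 = 18
num = 2*18 = 36
b = 18-36 = -18
num = 18+36 = 54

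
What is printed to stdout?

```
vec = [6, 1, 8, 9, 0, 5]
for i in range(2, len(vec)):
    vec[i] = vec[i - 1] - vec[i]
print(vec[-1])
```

-21

i=2: vec[2] = 1-8 = -7 → [6, 1, -7, 9, 0, 5]
i=3: vec[3] = (-7)-9 = -16 → [6, 1, -7, -16, 0, 5]
i=4: vec[4] = (-16)-0 = -16 → [6, 1, -7, -16, -16, 5]
i=5: vec[5] = (-16)-5 = -21 → [6, 1, -7, -16, -16, -21]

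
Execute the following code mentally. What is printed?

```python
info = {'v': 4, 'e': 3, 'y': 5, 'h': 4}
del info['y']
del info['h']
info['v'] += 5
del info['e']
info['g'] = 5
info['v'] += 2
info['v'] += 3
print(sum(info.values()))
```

del 'y' → {'v': 4, 'e': 3, 'h': 4}
del 'h' → {'v': 4, 'e': 3}
info['v'] = 4+5 = 9 → {'v': 9, 'e': 3}
del 'e' → {'v': 9}
info['g'] = 5 → {'v': 9, 'g': 5}
info['v'] = 9+2 = 11 → {'v': 11, 'g': 5}
info['v'] = 11+3 = 14 → {'v': 14, 'g': 5}
sum of values = 19

19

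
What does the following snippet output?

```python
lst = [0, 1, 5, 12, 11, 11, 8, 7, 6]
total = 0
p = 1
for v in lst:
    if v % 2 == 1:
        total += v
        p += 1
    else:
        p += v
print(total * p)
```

1120

v=0: not odd; p=1
v=1: odd, total = 0+1 = 1; p=2
v=5: odd, total = 1+5 = 6; p=3
v=12: not odd; p=15
v=11: odd, total = 6+11 = 17; p=16
v=11: odd, total = 17+11 = 28; p=17
v=8: not odd; p=25
v=7: odd, total = 28+7 = 35; p=26
v=6: not odd; p=32
total*p = 35*32 = 1120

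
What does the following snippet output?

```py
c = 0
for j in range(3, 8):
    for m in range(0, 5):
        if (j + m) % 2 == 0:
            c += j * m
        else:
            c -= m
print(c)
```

94

j=3,m=0: odd sum, c = 0-0 = 0
j=3,m=1: even sum, c = 0+3 = 3
j=3,m=2: odd sum, c = 3-2 = 1
j=3,m=3: even sum, c = 1+9 = 10
j=3,m=4: odd sum, c = 10-4 = 6
j=4,m=0: even sum, c = 6+0 = 6
j=4,m=1: odd sum, c = 6-1 = 5
j=4,m=2: even sum, c = 5+8 = 13
j=4,m=3: odd sum, c = 13-3 = 10
j=4,m=4: even sum, c = 10+16 = 26
j=5,m=0: odd sum, c = 26-0 = 26
j=5,m=1: even sum, c = 26+5 = 31
j=5,m=2: odd sum, c = 31-2 = 29
j=5,m=3: even sum, c = 29+15 = 44
j=5,m=4: odd sum, c = 44-4 = 40
j=6,m=0: even sum, c = 40+0 = 40
j=6,m=1: odd sum, c = 40-1 = 39
j=6,m=2: even sum, c = 39+12 = 51
j=6,m=3: odd sum, c = 51-3 = 48
j=6,m=4: even sum, c = 48+24 = 72
j=7,m=0: odd sum, c = 72-0 = 72
j=7,m=1: even sum, c = 72+7 = 79
j=7,m=2: odd sum, c = 79-2 = 77
j=7,m=3: even sum, c = 77+21 = 98
j=7,m=4: odd sum, c = 98-4 = 94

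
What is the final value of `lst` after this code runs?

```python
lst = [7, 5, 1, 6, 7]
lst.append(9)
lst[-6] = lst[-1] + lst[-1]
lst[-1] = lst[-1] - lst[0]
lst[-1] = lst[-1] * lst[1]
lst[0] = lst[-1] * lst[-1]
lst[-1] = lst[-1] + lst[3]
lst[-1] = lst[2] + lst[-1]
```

[2025, 5, 1, 6, 7, -38]

append 9 → [7, 5, 1, 6, 7, 9]
lst[-6] = lst[-1]+lst[-1] = 9+9 = 18 → [18, 5, 1, 6, 7, 9]
lst[-1] = lst[-1]-lst[0] = 9-18 = -9 → [18, 5, 1, 6, 7, -9]
lst[-1] = lst[-1]*lst[1] = (-9)*5 = -45 → [18, 5, 1, 6, 7, -45]
lst[0] = lst[-1]*lst[-1] = (-45)*(-45) = 2025 → [2025, 5, 1, 6, 7, -45]
lst[-1] = lst[-1]+lst[3] = (-45)+6 = -39 → [2025, 5, 1, 6, 7, -39]
lst[-1] = lst[2]+lst[-1] = 1+(-39) = -38 → [2025, 5, 1, 6, 7, -38]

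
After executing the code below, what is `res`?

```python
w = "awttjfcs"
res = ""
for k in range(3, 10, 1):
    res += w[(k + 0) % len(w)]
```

k=3: add w[3]='t' → 't'
k=4: add w[4]='j' → 'tj'
k=5: add w[5]='f' → 'tjf'
k=6: add w[6]='c' → 'tjfc'
k=7: add w[7]='s' → 'tjfcs'
k=8: add w[0]='a' → 'tjfcsa'
k=9: add w[1]='w' → 'tjfcsaw'

'tjfcsaw'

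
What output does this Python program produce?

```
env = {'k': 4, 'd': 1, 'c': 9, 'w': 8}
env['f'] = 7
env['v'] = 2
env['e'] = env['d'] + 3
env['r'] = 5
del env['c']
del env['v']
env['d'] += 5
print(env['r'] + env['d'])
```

env['f'] = 7 → {'k': 4, 'd': 1, 'c': 9, 'w': 8, 'f': 7}
env['v'] = 2 → {'k': 4, 'd': 1, 'c': 9, 'w': 8, 'f': 7, 'v': 2}
env['e'] = env['d']+3 = 4 → {'k': 4, 'd': 1, 'c': 9, 'w': 8, 'f': 7, 'v': 2, 'e': 4}
env['r'] = 5 → {'k': 4, 'd': 1, 'c': 9, 'w': 8, 'f': 7, 'v': 2, 'e': 4, 'r': 5}
del 'c' → {'k': 4, 'd': 1, 'w': 8, 'f': 7, 'v': 2, 'e': 4, 'r': 5}
del 'v' → {'k': 4, 'd': 1, 'w': 8, 'f': 7, 'e': 4, 'r': 5}
env['d'] = 1+5 = 6 → {'k': 4, 'd': 6, 'w': 8, 'f': 7, 'e': 4, 'r': 5}
env['r']+env['d'] = 5+6 = 11

11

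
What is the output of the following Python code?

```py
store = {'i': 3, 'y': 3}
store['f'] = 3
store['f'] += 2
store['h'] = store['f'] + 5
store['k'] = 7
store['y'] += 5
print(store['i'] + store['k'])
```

store['f'] = 3 → {'i': 3, 'y': 3, 'f': 3}
store['f'] = 3+2 = 5 → {'i': 3, 'y': 3, 'f': 5}
store['h'] = store['f']+5 = 10 → {'i': 3, 'y': 3, 'f': 5, 'h': 10}
store['k'] = 7 → {'i': 3, 'y': 3, 'f': 5, 'h': 10, 'k': 7}
store['y'] = 3+5 = 8 → {'i': 3, 'y': 8, 'f': 5, 'h': 10, 'k': 7}
store['i']+store['k'] = 3+7 = 10

10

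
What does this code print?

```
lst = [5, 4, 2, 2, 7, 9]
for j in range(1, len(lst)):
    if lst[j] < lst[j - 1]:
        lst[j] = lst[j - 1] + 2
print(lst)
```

[5, 7, 9, 11, 13, 15]

j=1: 4<5, lst[1] = 5+2 = 7 → [5, 7, 2, 2, 7, 9]
j=2: 2<7, lst[2] = 7+2 = 9 → [5, 7, 9, 2, 7, 9]
j=3: 2<9, lst[3] = 9+2 = 11 → [5, 7, 9, 11, 7, 9]
j=4: 7<11, lst[4] = 11+2 = 13 → [5, 7, 9, 11, 13, 9]
j=5: 9<13, lst[5] = 13+2 = 15 → [5, 7, 9, 11, 13, 15]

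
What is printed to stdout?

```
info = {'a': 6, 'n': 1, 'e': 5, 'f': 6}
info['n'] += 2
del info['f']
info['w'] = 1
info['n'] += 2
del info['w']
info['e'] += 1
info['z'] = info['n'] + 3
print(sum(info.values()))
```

25

info['n'] = 1+2 = 3 → {'a': 6, 'n': 3, 'e': 5, 'f': 6}
del 'f' → {'a': 6, 'n': 3, 'e': 5}
info['w'] = 1 → {'a': 6, 'n': 3, 'e': 5, 'w': 1}
info['n'] = 3+2 = 5 → {'a': 6, 'n': 5, 'e': 5, 'w': 1}
del 'w' → {'a': 6, 'n': 5, 'e': 5}
info['e'] = 5+1 = 6 → {'a': 6, 'n': 5, 'e': 6}
info['z'] = info['n']+3 = 8 → {'a': 6, 'n': 5, 'e': 6, 'z': 8}
sum of values = 25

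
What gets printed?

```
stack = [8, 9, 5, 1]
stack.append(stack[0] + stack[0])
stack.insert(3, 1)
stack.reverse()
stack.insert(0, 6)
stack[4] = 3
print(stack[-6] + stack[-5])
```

17

append stack[0]+stack[0] = 8+8 = 16 → [8, 9, 5, 1, 16]
insert 1 at 3 → [8, 9, 5, 1, 1, 16]
reverse → [16, 1, 1, 5, 9, 8]
insert 6 at 0 → [6, 16, 1, 1, 5, 9, 8]
stack[4] = 3 → [6, 16, 1, 1, 3, 9, 8]
stack[-6]+stack[-5] = 16+1 = 17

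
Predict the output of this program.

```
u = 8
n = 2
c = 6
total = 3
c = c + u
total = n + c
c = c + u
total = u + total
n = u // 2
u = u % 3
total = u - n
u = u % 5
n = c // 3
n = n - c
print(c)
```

22

c = 6+8 = 14
total = 2+14 = 16
c = 14+8 = 22
total = 8+16 = 24
n = 8//2 = 4
u = 8%3 = 2
total = 2-4 = -2
u = 2%5 = 2
n = 22//3 = 7
n = 7-22 = -15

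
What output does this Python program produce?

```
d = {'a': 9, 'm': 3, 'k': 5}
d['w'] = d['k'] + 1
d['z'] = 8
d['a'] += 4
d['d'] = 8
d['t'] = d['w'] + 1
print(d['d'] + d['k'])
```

d['w'] = d['k']+1 = 6 → {'a': 9, 'm': 3, 'k': 5, 'w': 6}
d['z'] = 8 → {'a': 9, 'm': 3, 'k': 5, 'w': 6, 'z': 8}
d['a'] = 9+4 = 13 → {'a': 13, 'm': 3, 'k': 5, 'w': 6, 'z': 8}
d['d'] = 8 → {'a': 13, 'm': 3, 'k': 5, 'w': 6, 'z': 8, 'd': 8}
d['t'] = d['w']+1 = 7 → {'a': 13, 'm': 3, 'k': 5, 'w': 6, 'z': 8, 'd': 8, 't': 7}
d['d']+d['k'] = 8+5 = 13

13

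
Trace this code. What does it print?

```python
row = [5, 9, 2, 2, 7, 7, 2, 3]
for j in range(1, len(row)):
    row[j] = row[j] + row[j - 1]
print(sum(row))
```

181

j=1: row[1] = 9+5 = 14 → [5, 14, 2, 2, 7, 7, 2, 3]
j=2: row[2] = 2+14 = 16 → [5, 14, 16, 2, 7, 7, 2, 3]
j=3: row[3] = 2+16 = 18 → [5, 14, 16, 18, 7, 7, 2, 3]
j=4: row[4] = 7+18 = 25 → [5, 14, 16, 18, 25, 7, 2, 3]
j=5: row[5] = 7+25 = 32 → [5, 14, 16, 18, 25, 32, 2, 3]
j=6: row[6] = 2+32 = 34 → [5, 14, 16, 18, 25, 32, 34, 3]
j=7: row[7] = 3+34 = 37 → [5, 14, 16, 18, 25, 32, 34, 37]
sum = 181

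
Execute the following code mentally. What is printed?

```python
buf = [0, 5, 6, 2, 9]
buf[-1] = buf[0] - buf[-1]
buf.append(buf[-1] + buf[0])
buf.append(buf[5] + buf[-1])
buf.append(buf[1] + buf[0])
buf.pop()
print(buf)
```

buf[-1] = buf[0]-buf[-1] = 0-9 = -9 → [0, 5, 6, 2, -9]
append buf[-1]+buf[0] = (-9)+0 = -9 → [0, 5, 6, 2, -9, -9]
append buf[5]+buf[-1] = (-9)+(-9) = -18 → [0, 5, 6, 2, -9, -9, -18]
append buf[1]+buf[0] = 5+0 = 5 → [0, 5, 6, 2, -9, -9, -18, 5]
pop() removes 5 → [0, 5, 6, 2, -9, -9, -18]

[0, 5, 6, 2, -9, -9, -18]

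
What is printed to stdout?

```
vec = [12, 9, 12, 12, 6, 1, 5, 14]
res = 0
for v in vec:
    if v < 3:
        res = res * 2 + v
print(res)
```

1

v=12: not <3
v=9: not <3
v=12: not <3
v=12: not <3
v=6: not <3
v=1: <3, res = 0*2+1 = 1
v=5: not <3
v=14: not <3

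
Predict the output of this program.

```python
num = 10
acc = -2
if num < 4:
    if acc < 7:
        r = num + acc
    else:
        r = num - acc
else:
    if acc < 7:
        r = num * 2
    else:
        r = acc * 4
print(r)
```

num=10, acc=-2
num < 4 is False; acc < 7 is True
→ r = num * 2 = 20

20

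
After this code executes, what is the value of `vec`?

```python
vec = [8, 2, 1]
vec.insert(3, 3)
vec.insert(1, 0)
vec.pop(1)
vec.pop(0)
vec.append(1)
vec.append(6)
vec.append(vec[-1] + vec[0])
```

[2, 1, 3, 1, 6, 8]

insert 3 at 3 → [8, 2, 1, 3]
insert 0 at 1 → [8, 0, 2, 1, 3]
pop(1) removes 0 → [8, 2, 1, 3]
pop(0) removes 8 → [2, 1, 3]
append 1 → [2, 1, 3, 1]
append 6 → [2, 1, 3, 1, 6]
append vec[-1]+vec[0] = 6+2 = 8 → [2, 1, 3, 1, 6, 8]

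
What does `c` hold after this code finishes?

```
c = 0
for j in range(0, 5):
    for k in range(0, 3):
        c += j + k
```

45

j=0,k=0: c = 0+0 = 0
j=0,k=1: c = 0+1 = 1
j=0,k=2: c = 1+2 = 3
j=1,k=0: c = 3+1 = 4
j=1,k=1: c = 4+2 = 6
j=1,k=2: c = 6+3 = 9
j=2,k=0: c = 9+2 = 11
j=2,k=1: c = 11+3 = 14
j=2,k=2: c = 14+4 = 18
j=3,k=0: c = 18+3 = 21
j=3,k=1: c = 21+4 = 25
j=3,k=2: c = 25+5 = 30
j=4,k=0: c = 30+4 = 34
j=4,k=1: c = 34+5 = 39
j=4,k=2: c = 39+6 = 45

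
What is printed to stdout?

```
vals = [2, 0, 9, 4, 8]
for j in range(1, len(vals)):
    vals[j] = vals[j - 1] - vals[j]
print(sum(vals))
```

j=1: vals[1] = 2-0 = 2 → [2, 2, 9, 4, 8]
j=2: vals[2] = 2-9 = -7 → [2, 2, -7, 4, 8]
j=3: vals[3] = (-7)-4 = -11 → [2, 2, -7, -11, 8]
j=4: vals[4] = (-11)-8 = -19 → [2, 2, -7, -11, -19]
sum = -33

-33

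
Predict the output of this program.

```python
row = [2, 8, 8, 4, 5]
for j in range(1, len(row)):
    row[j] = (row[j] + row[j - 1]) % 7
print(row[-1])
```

6

j=1: row[1] = (8+2)%7 = 3 → [2, 3, 8, 4, 5]
j=2: row[2] = (8+3)%7 = 4 → [2, 3, 4, 4, 5]
j=3: row[3] = (4+4)%7 = 1 → [2, 3, 4, 1, 5]
j=4: row[4] = (5+1)%7 = 6 → [2, 3, 4, 1, 6]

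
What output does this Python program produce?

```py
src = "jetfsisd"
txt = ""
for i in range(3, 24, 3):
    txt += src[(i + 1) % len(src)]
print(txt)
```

i=3: add src[4]='s' → 's'
i=6: add src[7]='d' → 'sd'
i=9: add src[2]='t' → 'sdt'
i=12: add src[5]='i' → 'sdti'
i=15: add src[0]='j' → 'sdtij'
i=18: add src[3]='f' → 'sdtijf'
i=21: add src[6]='s' → 'sdtijfs'

sdtijfs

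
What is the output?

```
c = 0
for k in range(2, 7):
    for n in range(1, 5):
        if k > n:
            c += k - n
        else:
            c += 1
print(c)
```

40

k=2,n=1: 2>1, c = 0+1 = 1
k=2,n=2: not 2>2, c = 1+1 = 2
k=2,n=3: not 2>3, c = 2+1 = 3
k=2,n=4: not 2>4, c = 3+1 = 4
k=3,n=1: 3>1, c = 4+2 = 6
k=3,n=2: 3>2, c = 6+1 = 7
k=3,n=3: not 3>3, c = 7+1 = 8
k=3,n=4: not 3>4, c = 8+1 = 9
k=4,n=1: 4>1, c = 9+3 = 12
k=4,n=2: 4>2, c = 12+2 = 14
k=4,n=3: 4>3, c = 14+1 = 15
k=4,n=4: not 4>4, c = 15+1 = 16
k=5,n=1: 5>1, c = 16+4 = 20
k=5,n=2: 5>2, c = 20+3 = 23
k=5,n=3: 5>3, c = 23+2 = 25
k=5,n=4: 5>4, c = 25+1 = 26
k=6,n=1: 6>1, c = 26+5 = 31
k=6,n=2: 6>2, c = 31+4 = 35
k=6,n=3: 6>3, c = 35+3 = 38
k=6,n=4: 6>4, c = 38+2 = 40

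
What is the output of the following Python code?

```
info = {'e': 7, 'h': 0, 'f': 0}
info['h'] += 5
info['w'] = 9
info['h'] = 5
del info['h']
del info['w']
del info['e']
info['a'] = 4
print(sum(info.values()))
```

info['h'] = 0+5 = 5 → {'e': 7, 'h': 5, 'f': 0}
info['w'] = 9 → {'e': 7, 'h': 5, 'f': 0, 'w': 9}
info['h'] = 5 → {'e': 7, 'h': 5, 'f': 0, 'w': 9}
del 'h' → {'e': 7, 'f': 0, 'w': 9}
del 'w' → {'e': 7, 'f': 0}
del 'e' → {'f': 0}
info['a'] = 4 → {'f': 0, 'a': 4}
sum of values = 4

4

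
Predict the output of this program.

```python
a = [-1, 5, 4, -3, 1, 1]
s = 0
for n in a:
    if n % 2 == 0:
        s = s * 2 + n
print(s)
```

4

n=-1: not even
n=5: not even
n=4: even, s = 0*2+4 = 4
n=-3: not even
n=1: not even
n=1: not even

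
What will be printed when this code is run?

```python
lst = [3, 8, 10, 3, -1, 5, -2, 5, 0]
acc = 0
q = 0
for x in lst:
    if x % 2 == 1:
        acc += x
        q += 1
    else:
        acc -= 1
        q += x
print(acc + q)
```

x=3: odd, acc = 0+3 = 3; q=1
x=8: not odd, acc = 3-1 = 2; q=9
x=10: not odd, acc = 2-1 = 1; q=19
x=3: odd, acc = 1+3 = 4; q=20
x=-1: odd, acc = 4+(-1) = 3; q=21
x=5: odd, acc = 3+5 = 8; q=22
x=-2: not odd, acc = 8-1 = 7; q=20
x=5: odd, acc = 7+5 = 12; q=21
x=0: not odd, acc = 12-1 = 11; q=21
acc+q = 11+21 = 32

32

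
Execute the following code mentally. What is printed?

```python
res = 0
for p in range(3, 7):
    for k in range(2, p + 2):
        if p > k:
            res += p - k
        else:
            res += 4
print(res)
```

52

p=3,k=2: 3>2, res = 0+1 = 1
p=3,k=3: not 3>3, res = 1+4 = 5
p=3,k=4: not 3>4, res = 5+4 = 9
p=4,k=2: 4>2, res = 9+2 = 11
p=4,k=3: 4>3, res = 11+1 = 12
p=4,k=4: not 4>4, res = 12+4 = 16
p=4,k=5: not 4>5, res = 16+4 = 20
p=5,k=2: 5>2, res = 20+3 = 23
p=5,k=3: 5>3, res = 23+2 = 25
p=5,k=4: 5>4, res = 25+1 = 26
p=5,k=5: not 5>5, res = 26+4 = 30
p=5,k=6: not 5>6, res = 30+4 = 34
p=6,k=2: 6>2, res = 34+4 = 38
p=6,k=3: 6>3, res = 38+3 = 41
p=6,k=4: 6>4, res = 41+2 = 43
p=6,k=5: 6>5, res = 43+1 = 44
p=6,k=6: not 6>6, res = 44+4 = 48
p=6,k=7: not 6>7, res = 48+4 = 52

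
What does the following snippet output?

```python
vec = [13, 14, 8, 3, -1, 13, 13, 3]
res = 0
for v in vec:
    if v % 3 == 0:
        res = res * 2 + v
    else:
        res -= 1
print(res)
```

v=13: not %3==0, res = 0-1 = -1
v=14: not %3==0, res = (-1)-1 = -2
v=8: not %3==0, res = (-2)-1 = -3
v=3: %3==0, res = (-3)*2+3 = -3
v=-1: not %3==0, res = (-3)-1 = -4
v=13: not %3==0, res = (-4)-1 = -5
v=13: not %3==0, res = (-5)-1 = -6
v=3: %3==0, res = (-6)*2+3 = -9

-9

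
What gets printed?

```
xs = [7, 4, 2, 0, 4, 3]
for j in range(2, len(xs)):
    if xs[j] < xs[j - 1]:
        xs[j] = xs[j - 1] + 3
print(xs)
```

j=2: 2<4, xs[2] = 4+3 = 7 → [7, 4, 7, 0, 4, 3]
j=3: 0<7, xs[3] = 7+3 = 10 → [7, 4, 7, 10, 4, 3]
j=4: 4<10, xs[4] = 10+3 = 13 → [7, 4, 7, 10, 13, 3]
j=5: 3<13, xs[5] = 13+3 = 16 → [7, 4, 7, 10, 13, 16]

[7, 4, 7, 10, 13, 16]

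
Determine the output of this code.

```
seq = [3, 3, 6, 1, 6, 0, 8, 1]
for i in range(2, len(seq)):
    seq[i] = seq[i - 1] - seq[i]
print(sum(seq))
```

i=2: seq[2] = 3-6 = -3 → [3, 3, -3, 1, 6, 0, 8, 1]
i=3: seq[3] = (-3)-1 = -4 → [3, 3, -3, -4, 6, 0, 8, 1]
i=4: seq[4] = (-4)-6 = -10 → [3, 3, -3, -4, -10, 0, 8, 1]
i=5: seq[5] = (-10)-0 = -10 → [3, 3, -3, -4, -10, -10, 8, 1]
i=6: seq[6] = (-10)-8 = -18 → [3, 3, -3, -4, -10, -10, -18, 1]
i=7: seq[7] = (-18)-1 = -19 → [3, 3, -3, -4, -10, -10, -18, -19]
sum = -58

-58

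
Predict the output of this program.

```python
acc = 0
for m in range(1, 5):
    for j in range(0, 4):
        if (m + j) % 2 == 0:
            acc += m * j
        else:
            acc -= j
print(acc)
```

m=1,j=0: odd sum, acc = 0-0 = 0
m=1,j=1: even sum, acc = 0+1 = 1
m=1,j=2: odd sum, acc = 1-2 = -1
m=1,j=3: even sum, acc = (-1)+3 = 2
m=2,j=0: even sum, acc = 2+0 = 2
m=2,j=1: odd sum, acc = 2-1 = 1
m=2,j=2: even sum, acc = 1+4 = 5
m=2,j=3: odd sum, acc = 5-3 = 2
m=3,j=0: odd sum, acc = 2-0 = 2
m=3,j=1: even sum, acc = 2+3 = 5
m=3,j=2: odd sum, acc = 5-2 = 3
m=3,j=3: even sum, acc = 3+9 = 12
m=4,j=0: even sum, acc = 12+0 = 12
m=4,j=1: odd sum, acc = 12-1 = 11
m=4,j=2: even sum, acc = 11+8 = 19
m=4,j=3: odd sum, acc = 19-3 = 16

16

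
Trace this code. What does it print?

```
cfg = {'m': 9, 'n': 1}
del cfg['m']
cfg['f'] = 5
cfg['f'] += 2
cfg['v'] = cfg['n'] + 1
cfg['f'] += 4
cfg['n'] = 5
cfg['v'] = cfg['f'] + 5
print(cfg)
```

del 'm' → {'n': 1}
cfg['f'] = 5 → {'n': 1, 'f': 5}
cfg['f'] = 5+2 = 7 → {'n': 1, 'f': 7}
cfg['v'] = cfg['n']+1 = 2 → {'n': 1, 'f': 7, 'v': 2}
cfg['f'] = 7+4 = 11 → {'n': 1, 'f': 11, 'v': 2}
cfg['n'] = 5 → {'n': 5, 'f': 11, 'v': 2}
cfg['v'] = cfg['f']+5 = 16 → {'n': 5, 'f': 11, 'v': 16}

{'n': 5, 'f': 11, 'v': 16}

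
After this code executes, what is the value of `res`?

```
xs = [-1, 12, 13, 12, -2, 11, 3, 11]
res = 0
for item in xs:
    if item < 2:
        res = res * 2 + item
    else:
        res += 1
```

5

item=-1: <2, res = 0*2+(-1) = -1
item=12: not <2, res = (-1)+1 = 0
item=13: not <2, res = 0+1 = 1
item=12: not <2, res = 1+1 = 2
item=-2: <2, res = 2*2+(-2) = 2
item=11: not <2, res = 2+1 = 3
item=3: not <2, res = 3+1 = 4
item=11: not <2, res = 4+1 = 5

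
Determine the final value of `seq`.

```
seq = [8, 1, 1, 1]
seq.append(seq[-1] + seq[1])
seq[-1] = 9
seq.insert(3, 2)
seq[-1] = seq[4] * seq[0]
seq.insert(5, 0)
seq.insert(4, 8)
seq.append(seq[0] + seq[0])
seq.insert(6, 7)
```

append seq[-1]+seq[1] = 1+1 = 2 → [8, 1, 1, 1, 2]
seq[-1] = 9 → [8, 1, 1, 1, 9]
insert 2 at 3 → [8, 1, 1, 2, 1, 9]
seq[-1] = seq[4]*seq[0] = 1*8 = 8 → [8, 1, 1, 2, 1, 8]
insert 0 at 5 → [8, 1, 1, 2, 1, 0, 8]
insert 8 at 4 → [8, 1, 1, 2, 8, 1, 0, 8]
append seq[0]+seq[0] = 8+8 = 16 → [8, 1, 1, 2, 8, 1, 0, 8, 16]
insert 7 at 6 → [8, 1, 1, 2, 8, 1, 7, 0, 8, 16]

[8, 1, 1, 2, 8, 1, 7, 0, 8, 16]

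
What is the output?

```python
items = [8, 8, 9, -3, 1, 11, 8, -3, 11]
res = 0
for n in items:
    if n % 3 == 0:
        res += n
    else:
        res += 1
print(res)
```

9

n=8: not %3==0, res = 0+1 = 1
n=8: not %3==0, res = 1+1 = 2
n=9: %3==0, res = 2+9 = 11
n=-3: %3==0, res = 11+(-3) = 8
n=1: not %3==0, res = 8+1 = 9
n=11: not %3==0, res = 9+1 = 10
n=8: not %3==0, res = 10+1 = 11
n=-3: %3==0, res = 11+(-3) = 8
n=11: not %3==0, res = 8+1 = 9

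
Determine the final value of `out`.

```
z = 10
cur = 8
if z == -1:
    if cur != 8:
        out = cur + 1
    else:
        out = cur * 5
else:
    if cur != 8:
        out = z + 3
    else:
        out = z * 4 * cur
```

320

z=10, cur=8
z == -1 is False; cur != 8 is False
→ out = z * 4 * cur = 320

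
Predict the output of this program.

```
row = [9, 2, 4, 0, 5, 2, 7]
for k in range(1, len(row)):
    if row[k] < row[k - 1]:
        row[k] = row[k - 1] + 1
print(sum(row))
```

84

k=1: 2<9, row[1] = 9+1 = 10 → [9, 10, 4, 0, 5, 2, 7]
k=2: 4<10, row[2] = 10+1 = 11 → [9, 10, 11, 0, 5, 2, 7]
k=3: 0<11, row[3] = 11+1 = 12 → [9, 10, 11, 12, 5, 2, 7]
k=4: 5<12, row[4] = 12+1 = 13 → [9, 10, 11, 12, 13, 2, 7]
k=5: 2<13, row[5] = 13+1 = 14 → [9, 10, 11, 12, 13, 14, 7]
k=6: 7<14, row[6] = 14+1 = 15 → [9, 10, 11, 12, 13, 14, 15]
sum = 84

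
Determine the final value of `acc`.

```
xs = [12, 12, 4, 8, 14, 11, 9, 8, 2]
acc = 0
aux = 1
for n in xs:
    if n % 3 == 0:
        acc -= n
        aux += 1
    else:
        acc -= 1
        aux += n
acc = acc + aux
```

12

n=12: %3==0, acc = 0-12 = -12; aux=2
n=12: %3==0, acc = (-12)-12 = -24; aux=3
n=4: not %3==0, acc = (-24)-1 = -25; aux=7
n=8: not %3==0, acc = (-25)-1 = -26; aux=15
n=14: not %3==0, acc = (-26)-1 = -27; aux=29
n=11: not %3==0, acc = (-27)-1 = -28; aux=40
n=9: %3==0, acc = (-28)-9 = -37; aux=41
n=8: not %3==0, acc = (-37)-1 = -38; aux=49
n=2: not %3==0, acc = (-38)-1 = -39; aux=51
acc+aux = (-39)+51 = 12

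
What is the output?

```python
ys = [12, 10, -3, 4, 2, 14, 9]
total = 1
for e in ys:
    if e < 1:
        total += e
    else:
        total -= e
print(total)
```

e=12: not <1, total = 1-12 = -11
e=10: not <1, total = (-11)-10 = -21
e=-3: <1, total = (-21)+(-3) = -24
e=4: not <1, total = (-24)-4 = -28
e=2: not <1, total = (-28)-2 = -30
e=14: not <1, total = (-30)-14 = -44
e=9: not <1, total = (-44)-9 = -53

-53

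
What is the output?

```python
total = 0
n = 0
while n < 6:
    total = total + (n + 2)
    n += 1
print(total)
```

n=0: total = 0+2 = 2
n=1: total = 2+3 = 5
n=2: total = 5+4 = 9
n=3: total = 9+5 = 14
n=4: total = 14+6 = 20
n=5: total = 20+7 = 27

27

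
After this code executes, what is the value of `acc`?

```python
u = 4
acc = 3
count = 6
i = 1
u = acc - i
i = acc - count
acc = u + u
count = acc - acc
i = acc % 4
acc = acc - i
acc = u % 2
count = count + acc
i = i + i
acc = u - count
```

2

u = 3-1 = 2
i = 3-6 = -3
acc = 2+2 = 4
count = 4-4 = 0
i = 4%4 = 0
acc = 4-0 = 4
acc = 2%2 = 0
count = 0+0 = 0
i = 0+0 = 0
acc = 2-0 = 2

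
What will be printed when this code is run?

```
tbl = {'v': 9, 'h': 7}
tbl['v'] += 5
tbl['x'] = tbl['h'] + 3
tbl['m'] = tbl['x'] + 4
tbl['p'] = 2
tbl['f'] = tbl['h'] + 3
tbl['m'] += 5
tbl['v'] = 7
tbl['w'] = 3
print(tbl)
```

{'v': 7, 'h': 7, 'x': 10, 'm': 19, 'p': 2, 'f': 10, 'w': 3}

tbl['v'] = 9+5 = 14 → {'v': 14, 'h': 7}
tbl['x'] = tbl['h']+3 = 10 → {'v': 14, 'h': 7, 'x': 10}
tbl['m'] = tbl['x']+4 = 14 → {'v': 14, 'h': 7, 'x': 10, 'm': 14}
tbl['p'] = 2 → {'v': 14, 'h': 7, 'x': 10, 'm': 14, 'p': 2}
tbl['f'] = tbl['h']+3 = 10 → {'v': 14, 'h': 7, 'x': 10, 'm': 14, 'p': 2, 'f': 10}
tbl['m'] = 14+5 = 19 → {'v': 14, 'h': 7, 'x': 10, 'm': 19, 'p': 2, 'f': 10}
tbl['v'] = 7 → {'v': 7, 'h': 7, 'x': 10, 'm': 19, 'p': 2, 'f': 10}
tbl['w'] = 3 → {'v': 7, 'h': 7, 'x': 10, 'm': 19, 'p': 2, 'f': 10, 'w': 3}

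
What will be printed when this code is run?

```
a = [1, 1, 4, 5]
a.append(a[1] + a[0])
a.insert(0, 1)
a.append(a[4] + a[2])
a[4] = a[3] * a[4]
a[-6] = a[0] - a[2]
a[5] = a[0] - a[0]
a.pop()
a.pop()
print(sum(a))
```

26

append a[1]+a[0] = 1+1 = 2 → [1, 1, 4, 5, 2]
insert 1 at 0 → [1, 1, 1, 4, 5, 2]
append a[4]+a[2] = 5+1 = 6 → [1, 1, 1, 4, 5, 2, 6]
a[4] = a[3]*a[4] = 4*5 = 20 → [1, 1, 1, 4, 20, 2, 6]
a[-6] = a[0]-a[2] = 1-1 = 0 → [1, 0, 1, 4, 20, 2, 6]
a[5] = a[0]-a[0] = 1-1 = 0 → [1, 0, 1, 4, 20, 0, 6]
pop() removes 6 → [1, 0, 1, 4, 20, 0]
pop() removes 0 → [1, 0, 1, 4, 20]
sum = 26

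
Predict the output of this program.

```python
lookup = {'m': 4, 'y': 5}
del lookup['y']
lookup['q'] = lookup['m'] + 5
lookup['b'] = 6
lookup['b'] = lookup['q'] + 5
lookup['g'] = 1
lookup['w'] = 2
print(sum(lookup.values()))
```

del 'y' → {'m': 4}
lookup['q'] = lookup['m']+5 = 9 → {'m': 4, 'q': 9}
lookup['b'] = 6 → {'m': 4, 'q': 9, 'b': 6}
lookup['b'] = lookup['q']+5 = 14 → {'m': 4, 'q': 9, 'b': 14}
lookup['g'] = 1 → {'m': 4, 'q': 9, 'b': 14, 'g': 1}
lookup['w'] = 2 → {'m': 4, 'q': 9, 'b': 14, 'g': 1, 'w': 2}
sum of values = 30

30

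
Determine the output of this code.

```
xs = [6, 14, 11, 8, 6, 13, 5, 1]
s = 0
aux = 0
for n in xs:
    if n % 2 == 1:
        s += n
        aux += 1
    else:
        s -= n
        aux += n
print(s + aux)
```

34

n=6: not odd, s = 0-6 = -6; aux=6
n=14: not odd, s = (-6)-14 = -20; aux=20
n=11: odd, s = (-20)+11 = -9; aux=21
n=8: not odd, s = (-9)-8 = -17; aux=29
n=6: not odd, s = (-17)-6 = -23; aux=35
n=13: odd, s = (-23)+13 = -10; aux=36
n=5: odd, s = (-10)+5 = -5; aux=37
n=1: odd, s = (-5)+1 = -4; aux=38
s+aux = (-4)+38 = 34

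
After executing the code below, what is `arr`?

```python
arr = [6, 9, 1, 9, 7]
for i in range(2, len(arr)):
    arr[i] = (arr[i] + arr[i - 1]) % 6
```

[6, 9, 4, 1, 2]

i=2: arr[2] = (1+9)%6 = 4 → [6, 9, 4, 9, 7]
i=3: arr[3] = (9+4)%6 = 1 → [6, 9, 4, 1, 7]
i=4: arr[4] = (7+1)%6 = 2 → [6, 9, 4, 1, 2]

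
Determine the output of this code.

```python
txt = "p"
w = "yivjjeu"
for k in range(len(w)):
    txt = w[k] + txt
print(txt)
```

k=0: prepend 'y' → 'yp'
k=1: prepend 'i' → 'iyp'
k=2: prepend 'v' → 'viyp'
k=3: prepend 'j' → 'jviyp'
k=4: prepend 'j' → 'jjviyp'
k=5: prepend 'e' → 'ejjviyp'
k=6: prepend 'u' → 'uejjviyp'

uejjviyp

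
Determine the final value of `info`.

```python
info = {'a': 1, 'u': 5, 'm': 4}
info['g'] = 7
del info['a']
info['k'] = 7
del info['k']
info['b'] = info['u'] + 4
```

{'u': 5, 'm': 4, 'g': 7, 'b': 9}

info['g'] = 7 → {'a': 1, 'u': 5, 'm': 4, 'g': 7}
del 'a' → {'u': 5, 'm': 4, 'g': 7}
info['k'] = 7 → {'u': 5, 'm': 4, 'g': 7, 'k': 7}
del 'k' → {'u': 5, 'm': 4, 'g': 7}
info['b'] = info['u']+4 = 9 → {'u': 5, 'm': 4, 'g': 7, 'b': 9}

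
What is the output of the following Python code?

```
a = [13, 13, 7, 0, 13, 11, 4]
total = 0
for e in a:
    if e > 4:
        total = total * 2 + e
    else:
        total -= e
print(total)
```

373

e=13: >4, total = 0*2+13 = 13
e=13: >4, total = 13*2+13 = 39
e=7: >4, total = 39*2+7 = 85
e=0: not >4, total = 85-0 = 85
e=13: >4, total = 85*2+13 = 183
e=11: >4, total = 183*2+11 = 377
e=4: not >4, total = 377-4 = 373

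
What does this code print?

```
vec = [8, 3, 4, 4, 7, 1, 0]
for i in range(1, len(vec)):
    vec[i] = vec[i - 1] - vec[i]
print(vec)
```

[8, 5, 1, -3, -10, -11, -11]

i=1: vec[1] = 8-3 = 5 → [8, 5, 4, 4, 7, 1, 0]
i=2: vec[2] = 5-4 = 1 → [8, 5, 1, 4, 7, 1, 0]
i=3: vec[3] = 1-4 = -3 → [8, 5, 1, -3, 7, 1, 0]
i=4: vec[4] = (-3)-7 = -10 → [8, 5, 1, -3, -10, 1, 0]
i=5: vec[5] = (-10)-1 = -11 → [8, 5, 1, -3, -10, -11, 0]
i=6: vec[6] = (-11)-0 = -11 → [8, 5, 1, -3, -10, -11, -11]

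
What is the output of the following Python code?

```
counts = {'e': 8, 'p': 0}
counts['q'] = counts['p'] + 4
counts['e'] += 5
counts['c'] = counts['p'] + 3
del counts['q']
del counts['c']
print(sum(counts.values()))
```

13

counts['q'] = counts['p']+4 = 4 → {'e': 8, 'p': 0, 'q': 4}
counts['e'] = 8+5 = 13 → {'e': 13, 'p': 0, 'q': 4}
counts['c'] = counts['p']+3 = 3 → {'e': 13, 'p': 0, 'q': 4, 'c': 3}
del 'q' → {'e': 13, 'p': 0, 'c': 3}
del 'c' → {'e': 13, 'p': 0}
sum of values = 13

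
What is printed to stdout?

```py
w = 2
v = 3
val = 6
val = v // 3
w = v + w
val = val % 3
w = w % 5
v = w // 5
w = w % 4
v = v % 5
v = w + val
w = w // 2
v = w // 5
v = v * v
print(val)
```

val = 3//3 = 1
w = 3+2 = 5
val = 1%3 = 1
w = 5%5 = 0
v = 0//5 = 0
w = 0%4 = 0
v = 0%5 = 0
v = 0+1 = 1
w = 0//2 = 0
v = 0//5 = 0
v = 0*0 = 0

1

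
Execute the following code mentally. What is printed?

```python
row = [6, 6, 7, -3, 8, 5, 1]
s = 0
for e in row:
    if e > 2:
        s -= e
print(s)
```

e=6: >2, s = 0-6 = -6
e=6: >2, s = (-6)-6 = -12
e=7: >2, s = (-12)-7 = -19
e=-3: not >2
e=8: >2, s = (-19)-8 = -27
e=5: >2, s = (-27)-5 = -32
e=1: not >2

-32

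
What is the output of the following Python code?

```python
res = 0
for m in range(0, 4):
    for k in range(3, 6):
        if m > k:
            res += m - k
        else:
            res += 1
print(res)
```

12

m=0,k=3: not 0>3, res = 0+1 = 1
m=0,k=4: not 0>4, res = 1+1 = 2
m=0,k=5: not 0>5, res = 2+1 = 3
m=1,k=3: not 1>3, res = 3+1 = 4
m=1,k=4: not 1>4, res = 4+1 = 5
m=1,k=5: not 1>5, res = 5+1 = 6
m=2,k=3: not 2>3, res = 6+1 = 7
m=2,k=4: not 2>4, res = 7+1 = 8
m=2,k=5: not 2>5, res = 8+1 = 9
m=3,k=3: not 3>3, res = 9+1 = 10
m=3,k=4: not 3>4, res = 10+1 = 11
m=3,k=5: not 3>5, res = 11+1 = 12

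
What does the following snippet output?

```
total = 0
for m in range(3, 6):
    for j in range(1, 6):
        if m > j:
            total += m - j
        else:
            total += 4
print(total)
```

m=3,j=1: 3>1, total = 0+2 = 2
m=3,j=2: 3>2, total = 2+1 = 3
m=3,j=3: not 3>3, total = 3+4 = 7
m=3,j=4: not 3>4, total = 7+4 = 11
m=3,j=5: not 3>5, total = 11+4 = 15
m=4,j=1: 4>1, total = 15+3 = 18
m=4,j=2: 4>2, total = 18+2 = 20
m=4,j=3: 4>3, total = 20+1 = 21
m=4,j=4: not 4>4, total = 21+4 = 25
m=4,j=5: not 4>5, total = 25+4 = 29
m=5,j=1: 5>1, total = 29+4 = 33
m=5,j=2: 5>2, total = 33+3 = 36
m=5,j=3: 5>3, total = 36+2 = 38
m=5,j=4: 5>4, total = 38+1 = 39
m=5,j=5: not 5>5, total = 39+4 = 43

43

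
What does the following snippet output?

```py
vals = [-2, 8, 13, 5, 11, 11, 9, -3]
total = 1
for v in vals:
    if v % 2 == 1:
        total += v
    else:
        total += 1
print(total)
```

49

v=-2: not odd, total = 1+1 = 2
v=8: not odd, total = 2+1 = 3
v=13: odd, total = 3+13 = 16
v=5: odd, total = 16+5 = 21
v=11: odd, total = 21+11 = 32
v=11: odd, total = 32+11 = 43
v=9: odd, total = 43+9 = 52
v=-3: odd, total = 52+(-3) = 49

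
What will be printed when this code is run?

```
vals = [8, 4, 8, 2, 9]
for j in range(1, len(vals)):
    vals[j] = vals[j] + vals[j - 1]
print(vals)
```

j=1: vals[1] = 4+8 = 12 → [8, 12, 8, 2, 9]
j=2: vals[2] = 8+12 = 20 → [8, 12, 20, 2, 9]
j=3: vals[3] = 2+20 = 22 → [8, 12, 20, 22, 9]
j=4: vals[4] = 9+22 = 31 → [8, 12, 20, 22, 31]

[8, 12, 20, 22, 31]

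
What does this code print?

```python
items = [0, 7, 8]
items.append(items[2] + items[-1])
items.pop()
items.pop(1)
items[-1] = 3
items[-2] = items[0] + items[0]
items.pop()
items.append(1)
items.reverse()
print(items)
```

[1, 0]

append items[2]+items[-1] = 8+8 = 16 → [0, 7, 8, 16]
pop() removes 16 → [0, 7, 8]
pop(1) removes 7 → [0, 8]
items[-1] = 3 → [0, 3]
items[-2] = items[0]+items[0] = 0+0 = 0 → [0, 3]
pop() removes 3 → [0]
append 1 → [0, 1]
reverse → [1, 0]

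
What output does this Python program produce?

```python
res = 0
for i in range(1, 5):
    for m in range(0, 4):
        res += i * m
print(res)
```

60

i=1,m=0: res = 0+0 = 0
i=1,m=1: res = 0+1 = 1
i=1,m=2: res = 1+2 = 3
i=1,m=3: res = 3+3 = 6
i=2,m=0: res = 6+0 = 6
i=2,m=1: res = 6+2 = 8
i=2,m=2: res = 8+4 = 12
i=2,m=3: res = 12+6 = 18
i=3,m=0: res = 18+0 = 18
i=3,m=1: res = 18+3 = 21
i=3,m=2: res = 21+6 = 27
i=3,m=3: res = 27+9 = 36
i=4,m=0: res = 36+0 = 36
i=4,m=1: res = 36+4 = 40
i=4,m=2: res = 40+8 = 48
i=4,m=3: res = 48+12 = 60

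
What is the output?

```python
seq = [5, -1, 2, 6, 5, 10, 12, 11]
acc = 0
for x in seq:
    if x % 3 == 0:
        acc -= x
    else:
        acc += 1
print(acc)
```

x=5: not %3==0, acc = 0+1 = 1
x=-1: not %3==0, acc = 1+1 = 2
x=2: not %3==0, acc = 2+1 = 3
x=6: %3==0, acc = 3-6 = -3
x=5: not %3==0, acc = (-3)+1 = -2
x=10: not %3==0, acc = (-2)+1 = -1
x=12: %3==0, acc = (-1)-12 = -13
x=11: not %3==0, acc = (-13)+1 = -12

-12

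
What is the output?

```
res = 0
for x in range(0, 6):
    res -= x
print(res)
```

x=0: res = 0-0 = 0
x=1: res = 0-1 = -1
x=2: res = (-1)-2 = -3
x=3: res = (-3)-3 = -6
x=4: res = (-6)-4 = -10
x=5: res = (-10)-5 = -15

-15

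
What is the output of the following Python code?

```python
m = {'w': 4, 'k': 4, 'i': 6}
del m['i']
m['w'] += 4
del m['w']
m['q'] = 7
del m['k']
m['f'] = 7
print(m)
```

del 'i' → {'w': 4, 'k': 4}
m['w'] = 4+4 = 8 → {'w': 8, 'k': 4}
del 'w' → {'k': 4}
m['q'] = 7 → {'k': 4, 'q': 7}
del 'k' → {'q': 7}
m['f'] = 7 → {'q': 7, 'f': 7}

{'q': 7, 'f': 7}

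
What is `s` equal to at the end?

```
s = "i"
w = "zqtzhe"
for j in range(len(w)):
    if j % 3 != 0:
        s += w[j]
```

j=0: skip
j=1: add 'q' → 'iq'
j=2: add 't' → 'iqt'
j=3: skip
j=4: add 'h' → 'iqth'
j=5: add 'e' → 'iqthe'

'iqthe'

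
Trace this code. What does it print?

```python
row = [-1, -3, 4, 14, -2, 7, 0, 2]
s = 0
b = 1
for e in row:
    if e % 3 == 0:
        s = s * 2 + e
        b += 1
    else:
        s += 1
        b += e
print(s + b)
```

e=-1: not %3==0, s = 0+1 = 1; b=0
e=-3: %3==0, s = 1*2+(-3) = -1; b=1
e=4: not %3==0, s = (-1)+1 = 0; b=5
e=14: not %3==0, s = 0+1 = 1; b=19
e=-2: not %3==0, s = 1+1 = 2; b=17
e=7: not %3==0, s = 2+1 = 3; b=24
e=0: %3==0, s = 3*2+0 = 6; b=25
e=2: not %3==0, s = 6+1 = 7; b=27
s+b = 7+27 = 34

34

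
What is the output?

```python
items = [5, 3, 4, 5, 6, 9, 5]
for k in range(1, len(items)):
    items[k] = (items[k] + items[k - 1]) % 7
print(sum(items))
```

22

k=1: items[1] = (3+5)%7 = 1 → [5, 1, 4, 5, 6, 9, 5]
k=2: items[2] = (4+1)%7 = 5 → [5, 1, 5, 5, 6, 9, 5]
k=3: items[3] = (5+5)%7 = 3 → [5, 1, 5, 3, 6, 9, 5]
k=4: items[4] = (6+3)%7 = 2 → [5, 1, 5, 3, 2, 9, 5]
k=5: items[5] = (9+2)%7 = 4 → [5, 1, 5, 3, 2, 4, 5]
k=6: items[6] = (5+4)%7 = 2 → [5, 1, 5, 3, 2, 4, 2]
sum = 22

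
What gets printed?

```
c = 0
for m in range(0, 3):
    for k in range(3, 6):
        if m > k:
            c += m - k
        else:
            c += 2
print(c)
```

m=0,k=3: not 0>3, c = 0+2 = 2
m=0,k=4: not 0>4, c = 2+2 = 4
m=0,k=5: not 0>5, c = 4+2 = 6
m=1,k=3: not 1>3, c = 6+2 = 8
m=1,k=4: not 1>4, c = 8+2 = 10
m=1,k=5: not 1>5, c = 10+2 = 12
m=2,k=3: not 2>3, c = 12+2 = 14
m=2,k=4: not 2>4, c = 14+2 = 16
m=2,k=5: not 2>5, c = 16+2 = 18

18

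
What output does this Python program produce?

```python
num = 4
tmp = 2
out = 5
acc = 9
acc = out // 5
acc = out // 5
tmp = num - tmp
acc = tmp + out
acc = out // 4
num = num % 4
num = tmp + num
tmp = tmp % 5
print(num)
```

acc = 5//5 = 1
acc = 5//5 = 1
tmp = 4-2 = 2
acc = 2+5 = 7
acc = 5//4 = 1
num = 4%4 = 0
num = 2+0 = 2
tmp = 2%5 = 2

2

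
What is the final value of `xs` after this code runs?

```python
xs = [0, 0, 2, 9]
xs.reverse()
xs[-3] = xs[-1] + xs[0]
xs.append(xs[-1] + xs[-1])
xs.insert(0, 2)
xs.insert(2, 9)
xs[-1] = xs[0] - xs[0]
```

reverse → [9, 2, 0, 0]
xs[-3] = xs[-1]+xs[0] = 0+9 = 9 → [9, 9, 0, 0]
append xs[-1]+xs[-1] = 0+0 = 0 → [9, 9, 0, 0, 0]
insert 2 at 0 → [2, 9, 9, 0, 0, 0]
insert 9 at 2 → [2, 9, 9, 9, 0, 0, 0]
xs[-1] = xs[0]-xs[0] = 2-2 = 0 → [2, 9, 9, 9, 0, 0, 0]

[2, 9, 9, 9, 0, 0, 0]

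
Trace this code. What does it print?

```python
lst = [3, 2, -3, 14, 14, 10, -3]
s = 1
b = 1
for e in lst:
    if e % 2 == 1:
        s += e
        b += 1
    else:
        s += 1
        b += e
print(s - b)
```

-42

e=3: odd, s = 1+3 = 4; b=2
e=2: not odd, s = 4+1 = 5; b=4
e=-3: odd, s = 5+(-3) = 2; b=5
e=14: not odd, s = 2+1 = 3; b=19
e=14: not odd, s = 3+1 = 4; b=33
e=10: not odd, s = 4+1 = 5; b=43
e=-3: odd, s = 5+(-3) = 2; b=44
s-b = 2-44 = -42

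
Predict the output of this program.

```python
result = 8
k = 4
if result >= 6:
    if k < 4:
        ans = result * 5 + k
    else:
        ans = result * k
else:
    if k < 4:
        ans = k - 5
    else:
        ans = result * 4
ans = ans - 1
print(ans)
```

31

result=8, k=4
result >= 6 is True; k < 4 is False
→ ans = result * k = 32
ans = 32-1 = 31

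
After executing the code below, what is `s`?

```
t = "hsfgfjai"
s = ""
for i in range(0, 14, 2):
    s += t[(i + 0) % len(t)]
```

i=0: add t[0]='h' → 'h'
i=2: add t[2]='f' → 'hf'
i=4: add t[4]='f' → 'hff'
i=6: add t[6]='a' → 'hffa'
i=8: add t[0]='h' → 'hffah'
i=10: add t[2]='f' → 'hffahf'
i=12: add t[4]='f' → 'hffahff'

'hffahff'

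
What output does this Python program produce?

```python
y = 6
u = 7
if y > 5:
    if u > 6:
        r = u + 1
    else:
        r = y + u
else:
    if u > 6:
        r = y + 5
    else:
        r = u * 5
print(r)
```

8

y=6, u=7
y > 5 is True; u > 6 is True
→ r = u + 1 = 8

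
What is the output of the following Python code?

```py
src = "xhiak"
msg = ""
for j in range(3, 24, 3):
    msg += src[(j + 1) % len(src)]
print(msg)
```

j=3: add src[4]='k' → 'k'
j=6: add src[2]='i' → 'ki'
j=9: add src[0]='x' → 'kix'
j=12: add src[3]='a' → 'kixa'
j=15: add src[1]='h' → 'kixah'
j=18: add src[4]='k' → 'kixahk'
j=21: add src[2]='i' → 'kixahki'

kixahki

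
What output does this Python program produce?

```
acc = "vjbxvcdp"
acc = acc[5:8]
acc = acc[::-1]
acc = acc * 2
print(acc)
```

pdcpdc

slice [5:8] → 'cdp'
reverse → 'pdc'
repeat ×2 → 'pdcpdc'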